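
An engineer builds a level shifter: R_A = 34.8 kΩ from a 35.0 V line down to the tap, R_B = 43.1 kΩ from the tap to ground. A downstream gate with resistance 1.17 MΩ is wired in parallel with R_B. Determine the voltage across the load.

V_out ≈ 19.1 V

The load sits in parallel with R_B: R_B‖R_L = (43.1 × 1170) / (43.1 + 1170) = 41.57 kΩ.
V_out = 35.0 × 41.57 / (34.8 + 41.57) = 35.0 × 41.57/76.37 = 19.1 V.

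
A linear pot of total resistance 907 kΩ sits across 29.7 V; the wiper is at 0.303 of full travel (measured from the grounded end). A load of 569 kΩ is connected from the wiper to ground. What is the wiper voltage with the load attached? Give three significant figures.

V ≈ 6.73 V

The wiper splits the pot into (1−α)R = 632.2 kΩ above and αR = 274.8 kΩ below.
Lower section ‖ load = 185.3 kΩ.
V_wiper = 29.7 × 185.3/(632.2 + 185.3) = 6.73 V.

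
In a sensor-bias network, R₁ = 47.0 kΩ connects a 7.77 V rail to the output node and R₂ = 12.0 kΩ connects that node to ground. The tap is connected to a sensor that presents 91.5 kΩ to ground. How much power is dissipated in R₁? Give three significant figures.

Total resistance from the source is R₁ + (R₂‖R_L) = 57.61 kΩ, so I = 7.77/57.61 kΩ = 0.1349 mA.
P = I²·R₁ = (0.1349 mA)² × 47.0 kΩ = 0.855 mW.

P ≈ 0.855 mW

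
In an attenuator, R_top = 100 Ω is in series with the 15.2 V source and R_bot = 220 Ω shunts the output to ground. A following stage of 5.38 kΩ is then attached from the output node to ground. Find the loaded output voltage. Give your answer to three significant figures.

V_out ≈ 10.3 V

The load sits in parallel with R_bot: R_bot‖R_L = (220 × 5380) / (220 + 5380) = 211.4 Ω.
V_out = 15.2 × 211.4 / (100 + 211.4) = 15.2 × 211.4/311.4 = 10.3 V.
(Unloaded it would have been 10.4 V.)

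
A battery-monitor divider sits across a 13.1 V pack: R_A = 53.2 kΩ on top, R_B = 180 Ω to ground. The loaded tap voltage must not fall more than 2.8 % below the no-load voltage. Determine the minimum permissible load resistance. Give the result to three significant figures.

Output resistance R_th = R_A‖R_B = (53200 × 180)/53380 = 179.4 Ω.
The fractional drop is R_th/(R_th + R_L); requiring this ≤ 0.0280 gives R_L ≥ R_th(1/0.0280 − 1) = 179.4 × 34.71 = 6.23 kΩ.

R_L(min) ≈ 6.23 kΩ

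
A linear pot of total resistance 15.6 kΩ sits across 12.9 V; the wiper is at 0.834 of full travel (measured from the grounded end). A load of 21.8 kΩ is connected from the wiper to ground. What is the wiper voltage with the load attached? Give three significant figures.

V ≈ 9.79 V

The wiper splits the pot into (1−α)R = 2.590 kΩ above and αR = 13.01 kΩ below.
Lower section ‖ load = 8.148 kΩ.
V_wiper = 12.9 × 8.148/(2.590 + 8.148) = 9.79 V.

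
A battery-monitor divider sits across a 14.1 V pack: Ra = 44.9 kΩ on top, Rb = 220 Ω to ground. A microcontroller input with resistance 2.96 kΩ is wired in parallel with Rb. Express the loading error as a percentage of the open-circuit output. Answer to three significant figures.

6.89 %

The divider's output (Thévenin) resistance is Ra‖Rb = 218.9 Ω.
Fractional drop under load = R_th/(R_th + R_L) = 218.9 / (218.9 + 2960) = 0.06887.
So the output falls by 6.89 %.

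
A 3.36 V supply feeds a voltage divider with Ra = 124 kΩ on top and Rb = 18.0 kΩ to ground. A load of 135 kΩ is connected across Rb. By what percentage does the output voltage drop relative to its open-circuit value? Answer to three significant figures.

Unloaded V = 3.36 × 18.0/142.0 = 0.42592 V.
Loaded: Rb‖R_L = 15.88 kΩ, giving V = 3.36 × 15.88/139.9 = 0.38150 V.
Drop = (0.42592 − 0.38150) / 0.42592 = 10.4 %.

10.4 %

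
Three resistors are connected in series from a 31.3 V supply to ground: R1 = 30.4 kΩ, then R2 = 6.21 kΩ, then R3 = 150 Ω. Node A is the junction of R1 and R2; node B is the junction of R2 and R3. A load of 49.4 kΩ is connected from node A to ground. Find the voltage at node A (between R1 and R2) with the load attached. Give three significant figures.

Below node A the series string R2+R3 = 6360 Ω sits in parallel with the 49400 Ω load: 5635 Ω.
V_A = 31.3 × 5635/(30400 + 5635) = 4.89 V.

V ≈ 4.89 V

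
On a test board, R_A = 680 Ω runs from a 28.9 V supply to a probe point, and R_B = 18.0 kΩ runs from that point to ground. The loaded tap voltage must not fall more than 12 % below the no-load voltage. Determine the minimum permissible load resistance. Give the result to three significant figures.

Output resistance R_th = R_A‖R_B = (680 × 18000)/18680 = 655.2 Ω.
The fractional drop is R_th/(R_th + R_L); requiring this ≤ 0.120 gives R_L ≥ R_th(1/0.120 − 1) = 655.2 × 7.333 = 4.81 kΩ.

R_L(min) ≈ 4.81 kΩ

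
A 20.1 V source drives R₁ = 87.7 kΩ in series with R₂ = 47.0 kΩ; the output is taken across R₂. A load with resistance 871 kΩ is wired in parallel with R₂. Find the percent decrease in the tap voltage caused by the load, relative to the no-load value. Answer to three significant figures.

The divider's output (Thévenin) resistance is R₁‖R₂ = 30.60 kΩ.
Fractional drop under load = R_th/(R_th + R_L) = 30.60 / (30.60 + 871) = 0.03394.
So the output falls by 3.39 %.

3.39 %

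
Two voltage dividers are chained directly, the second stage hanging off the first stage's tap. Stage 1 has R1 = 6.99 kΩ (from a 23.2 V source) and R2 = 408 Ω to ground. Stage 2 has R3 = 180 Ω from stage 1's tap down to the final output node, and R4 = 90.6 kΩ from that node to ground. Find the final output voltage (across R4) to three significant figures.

Stage 2 presents R3+R4 = 90780 Ω as a load on stage 1's tap.
Stage 1's lower leg becomes R2‖(R3+R4) = 406.2 Ω, so V_mid = 23.2 × 406.2/7396 = 1.274 V.
Stage 2 is itself unloaded: V_out = V_mid × R4/(R3+R4) = 1.274 × 90600/90780 = 1.27 V.

V_out ≈ 1.27 V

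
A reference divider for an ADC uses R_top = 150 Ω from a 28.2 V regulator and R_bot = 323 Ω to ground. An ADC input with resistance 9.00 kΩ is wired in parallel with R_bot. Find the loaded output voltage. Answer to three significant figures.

The load sits in parallel with R_bot: R_bot‖R_L = (323 × 9000) / (323 + 9000) = 311.8 Ω.
V_out = 28.2 × 311.8 / (150 + 311.8) = 28.2 × 311.8/461.8 = 19.0 V.
(Unloaded it would have been 19.3 V.)

V_out ≈ 19.0 V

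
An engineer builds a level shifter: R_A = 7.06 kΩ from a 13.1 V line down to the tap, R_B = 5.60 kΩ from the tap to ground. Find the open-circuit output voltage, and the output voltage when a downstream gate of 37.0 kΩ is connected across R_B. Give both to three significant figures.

Open-circuit: V = 13.1 × 5.60/(7.06 + 5.60) = 5.79 V.
With the load, R_B becomes R_B‖R_L = 4.864 kΩ, so V = 13.1 × 4.864/11.92 = 5.34 V.

Unloaded: 5.79 V; loaded: 5.34 V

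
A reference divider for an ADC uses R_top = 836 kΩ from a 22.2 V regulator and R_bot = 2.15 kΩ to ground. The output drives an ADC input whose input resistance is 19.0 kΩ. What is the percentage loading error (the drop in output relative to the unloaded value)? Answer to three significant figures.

The divider's output (Thévenin) resistance is R_top‖R_bot = 2.144 kΩ.
Fractional drop under load = R_th/(R_th + R_L) = 2.144 / (2.144 + 19.0) = 0.1014.
So the output falls by 10.1 %.

10.1 %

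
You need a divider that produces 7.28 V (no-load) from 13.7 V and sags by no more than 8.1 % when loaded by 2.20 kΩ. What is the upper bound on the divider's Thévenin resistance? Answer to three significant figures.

R_th ≤ 194 Ω

Loading drop = R_th/(R_th + R_L) ≤ 0.0810, so R_th ≤ R_L · ε/(1−ε) = 2.20 kΩ × 0.0810/0.9190 = 194 Ω.
(Any R1, R2 with R2/(R1+R2) = 0.531 and R1‖R2 ≤ 194 Ω will meet the spec.)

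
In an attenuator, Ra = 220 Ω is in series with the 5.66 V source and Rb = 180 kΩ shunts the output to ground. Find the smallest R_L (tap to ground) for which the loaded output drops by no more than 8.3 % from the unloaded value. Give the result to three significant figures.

Output resistance R_th = Ra‖Rb = (220 × 180000)/180200 = 219.7 Ω.
The fractional drop is R_th/(R_th + R_L); requiring this ≤ 0.0830 gives R_L ≥ R_th(1/0.0830 − 1) = 219.7 × 11.05 = 2.43 kΩ.

R_L(min) ≈ 2.43 kΩ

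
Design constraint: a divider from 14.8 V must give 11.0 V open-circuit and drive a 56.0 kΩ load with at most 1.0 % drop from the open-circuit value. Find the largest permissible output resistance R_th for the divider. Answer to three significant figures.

Loading drop = R_th/(R_th + R_L) ≤ 0.0100, so R_th ≤ R_L · ε/(1−ε) = 56.0 kΩ × 0.0100/0.9900 = 566 Ω.

R_th ≤ 566 Ω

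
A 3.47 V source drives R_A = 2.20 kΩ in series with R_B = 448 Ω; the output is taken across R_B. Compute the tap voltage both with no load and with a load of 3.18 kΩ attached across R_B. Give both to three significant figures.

Open-circuit: V = 3.47 × 448/(2200 + 448) = 0.587 V.
With the load, R_B becomes R_B‖R_L = 392.7 Ω, so V = 3.47 × 392.7/2593 = 0.526 V.

Unloaded: 0.587 V; loaded: 0.526 V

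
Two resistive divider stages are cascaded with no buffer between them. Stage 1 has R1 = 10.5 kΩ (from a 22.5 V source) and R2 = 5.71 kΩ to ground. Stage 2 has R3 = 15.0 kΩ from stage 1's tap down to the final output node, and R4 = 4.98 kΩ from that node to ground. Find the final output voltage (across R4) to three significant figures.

Stage 2 presents R3+R4 = 19.98 kΩ as a load on stage 1's tap.
Stage 1's lower leg becomes R2‖(R3+R4) = 4.441 kΩ, so V_mid = 22.5 × 4.441/14.94 = 6.688 V.
Stage 2 is itself unloaded: V_out = V_mid × R4/(R3+R4) = 6.688 × 4.98/19.98 = 1.67 V.

V_out ≈ 1.67 V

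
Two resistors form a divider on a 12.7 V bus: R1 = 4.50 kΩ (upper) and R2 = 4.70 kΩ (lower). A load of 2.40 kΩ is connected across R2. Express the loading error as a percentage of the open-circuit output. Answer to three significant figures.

Unloaded V = 12.7 × 4.70/9.200 = 6.488 V.
Loaded: R2‖R_L = 1.589 kΩ, giving V = 12.7 × 1.589/6.089 = 3.314 V.
Drop = (6.488 − 3.314) / 6.488 = 48.9 %.

48.9 %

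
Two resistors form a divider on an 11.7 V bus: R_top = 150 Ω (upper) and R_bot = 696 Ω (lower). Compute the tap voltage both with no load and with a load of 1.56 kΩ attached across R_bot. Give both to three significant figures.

Unloaded: 9.63 V; loaded: 8.92 V

Open-circuit: V = 11.7 × 696/(150 + 696) = 9.63 V.
With the load, R_bot becomes R_bot‖R_L = 481.3 Ω, so V = 11.7 × 481.3/631.3 = 8.92 V.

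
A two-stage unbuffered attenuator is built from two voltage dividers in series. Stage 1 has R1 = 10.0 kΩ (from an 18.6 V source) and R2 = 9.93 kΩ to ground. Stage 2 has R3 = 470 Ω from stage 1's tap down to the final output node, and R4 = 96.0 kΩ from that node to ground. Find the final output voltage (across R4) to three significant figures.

V_out ≈ 8.77 V

Stage 2 presents R3+R4 = 96470 Ω as a load on stage 1's tap.
Stage 1's lower leg becomes R2‖(R3+R4) = 9003 Ω, so V_mid = 18.6 × 9003/19000 = 8.812 V.
Stage 2 is itself unloaded: V_out = V_mid × R4/(R3+R4) = 8.812 × 96000/96470 = 8.77 V.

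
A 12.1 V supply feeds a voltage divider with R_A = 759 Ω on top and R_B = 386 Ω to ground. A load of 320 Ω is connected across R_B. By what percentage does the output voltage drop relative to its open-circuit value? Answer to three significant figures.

Unloaded V = 12.1 × 386/1145 = 4.079 V.
Loaded: R_B‖R_L = 175.0 Ω, giving V = 12.1 × 175.0/934.0 = 2.267 V.
Drop = (4.079 − 2.267) / 4.079 = 44.4 %.

44.4 %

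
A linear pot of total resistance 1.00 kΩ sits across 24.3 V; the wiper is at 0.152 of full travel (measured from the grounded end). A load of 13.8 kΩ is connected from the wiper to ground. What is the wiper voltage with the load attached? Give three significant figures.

The wiper splits the pot into (1−α)R = 848.0 Ω above and αR = 152.0 Ω below.
Lower section ‖ load = 150.3 Ω.
V_wiper = 24.3 × 150.3/(848.0 + 150.3) = 3.66 V.

V ≈ 3.66 V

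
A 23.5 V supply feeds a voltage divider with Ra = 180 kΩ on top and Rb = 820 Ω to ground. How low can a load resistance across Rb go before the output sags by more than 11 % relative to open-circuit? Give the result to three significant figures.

R_L(min) ≈ 6.60 kΩ

Output resistance R_th = Ra‖Rb = (180000 × 820)/180800 = 816.3 Ω.
The fractional drop is R_th/(R_th + R_L); requiring this ≤ 0.110 gives R_L ≥ R_th(1/0.110 − 1) = 816.3 × 8.091 = 6.60 kΩ.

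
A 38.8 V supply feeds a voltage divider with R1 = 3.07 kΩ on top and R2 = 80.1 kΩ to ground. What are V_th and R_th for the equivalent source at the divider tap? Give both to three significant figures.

V_th = 37.4 V, R_th = 2.96 kΩ

V_th is the open-circuit tap voltage: 38.8 × 80.1/(3.07 + 80.1) = 37.4 V.
With the supply zeroed, R1 and R2 appear in parallel from the tap: R_th = R1‖R2 = (3.07 × 80.1)/83.17 = 2.96 kΩ.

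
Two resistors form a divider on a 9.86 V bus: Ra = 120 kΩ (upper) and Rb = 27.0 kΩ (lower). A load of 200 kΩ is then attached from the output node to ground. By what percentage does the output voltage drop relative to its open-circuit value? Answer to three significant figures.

Unloaded V = 9.86 × 27.0/147.0 = 1.8110 V.
Loaded: Rb‖R_L = 23.79 kΩ, giving V = 9.86 × 23.79/143.8 = 1.6313 V.
Drop = (1.8110 − 1.6313) / 1.8110 = 9.93 %.

9.93 %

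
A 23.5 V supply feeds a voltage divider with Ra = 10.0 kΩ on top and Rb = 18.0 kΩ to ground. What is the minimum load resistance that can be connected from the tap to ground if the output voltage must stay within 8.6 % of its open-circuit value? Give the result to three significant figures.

R_L(min) ≈ 68.3 kΩ

Output resistance R_th = Ra‖Rb = (10.0 × 18.0)/28.00 = 6.429 kΩ.
The fractional drop is R_th/(R_th + R_L); requiring this ≤ 0.0860 gives R_L ≥ R_th(1/0.0860 − 1) = 6.429 × 10.63 = 68.3 kΩ.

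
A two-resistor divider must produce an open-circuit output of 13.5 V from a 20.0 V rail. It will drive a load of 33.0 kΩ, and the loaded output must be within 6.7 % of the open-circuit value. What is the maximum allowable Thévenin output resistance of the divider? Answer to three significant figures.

Loading drop = R_th/(R_th + R_L) ≤ 0.0670, so R_th ≤ R_L · ε/(1−ε) = 33.0 kΩ × 0.0670/0.9330 = 2.37 kΩ.
(Any R1, R2 with R2/(R1+R2) = 0.675 and R1‖R2 ≤ 2.37 kΩ will meet the spec.)

R_th ≤ 2.37 kΩ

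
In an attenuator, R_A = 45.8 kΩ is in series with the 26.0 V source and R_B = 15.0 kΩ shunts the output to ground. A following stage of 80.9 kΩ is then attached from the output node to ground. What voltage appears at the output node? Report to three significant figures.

V_out ≈ 5.63 V

The load sits in parallel with R_B: R_B‖R_L = (15.0 × 80.9) / (15.0 + 80.9) = 12.65 kΩ.
V_out = 26.0 × 12.65 / (45.8 + 12.65) = 26.0 × 12.65/58.45 = 5.63 V.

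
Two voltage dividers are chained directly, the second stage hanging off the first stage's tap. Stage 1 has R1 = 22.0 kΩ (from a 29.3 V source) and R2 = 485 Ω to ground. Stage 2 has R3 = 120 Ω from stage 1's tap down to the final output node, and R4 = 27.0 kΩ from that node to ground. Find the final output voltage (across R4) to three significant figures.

Stage 2 presents R3+R4 = 27120 Ω as a load on stage 1's tap.
Stage 1's lower leg becomes R2‖(R3+R4) = 476.5 Ω, so V_mid = 29.3 × 476.5/22480 = 0.6211 V.
Stage 2 is itself unloaded: V_out = V_mid × R4/(R3+R4) = 0.6211 × 27000/27120 = 0.618 V.

V_out ≈ 0.618 V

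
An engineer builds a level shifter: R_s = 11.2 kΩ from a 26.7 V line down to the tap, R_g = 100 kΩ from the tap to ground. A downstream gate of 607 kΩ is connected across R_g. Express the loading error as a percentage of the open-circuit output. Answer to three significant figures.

1.63 %

The divider's output (Thévenin) resistance is R_s‖R_g = 10.07 kΩ.
Fractional drop under load = R_th/(R_th + R_L) = 10.07 / (10.07 + 607) = 0.01632.
So the output falls by 1.63 %.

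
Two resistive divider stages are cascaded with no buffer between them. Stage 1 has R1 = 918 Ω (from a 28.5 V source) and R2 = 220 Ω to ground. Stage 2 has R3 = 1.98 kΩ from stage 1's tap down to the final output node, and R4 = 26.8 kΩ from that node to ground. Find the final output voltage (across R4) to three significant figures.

Stage 2 presents R3+R4 = 28780 Ω as a load on stage 1's tap.
Stage 1's lower leg becomes R2‖(R3+R4) = 218.3 Ω, so V_mid = 28.5 × 218.3/1136 = 5.476 V.
Stage 2 is itself unloaded: V_out = V_mid × R4/(R3+R4) = 5.476 × 26800/28780 = 5.10 V.

V_out ≈ 5.10 V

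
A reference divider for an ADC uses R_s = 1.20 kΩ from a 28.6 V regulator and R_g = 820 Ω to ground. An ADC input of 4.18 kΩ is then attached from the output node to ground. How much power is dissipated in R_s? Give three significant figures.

Total resistance from the source is R_s + (R_g‖R_L) = 1886 Ω, so I = 28.6/1886 Ω = 15.17 mA.
P = I²·R_s = (15.17 mA)² × 1.20 kΩ = 276 mW.

P ≈ 276 mW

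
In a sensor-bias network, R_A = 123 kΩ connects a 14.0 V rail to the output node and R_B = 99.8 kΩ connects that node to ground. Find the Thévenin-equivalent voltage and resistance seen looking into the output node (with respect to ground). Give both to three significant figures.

V_th = 6.27 V, R_th = 55.1 kΩ

V_th is the open-circuit tap voltage: 14.0 × 99.8/(123 + 99.8) = 6.27 V.
With the supply zeroed, R_A and R_B appear in parallel from the tap: R_th = R_A‖R_B = (123 × 99.8)/222.8 = 55.1 kΩ.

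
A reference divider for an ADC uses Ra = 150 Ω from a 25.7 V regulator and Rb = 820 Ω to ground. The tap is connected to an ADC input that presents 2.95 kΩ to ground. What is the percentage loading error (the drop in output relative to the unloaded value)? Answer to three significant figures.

The divider's output (Thévenin) resistance is Ra‖Rb = 126.8 Ω.
Fractional drop under load = R_th/(R_th + R_L) = 126.8 / (126.8 + 2950) = 0.04121.
So the output falls by 4.12 %.

4.12 %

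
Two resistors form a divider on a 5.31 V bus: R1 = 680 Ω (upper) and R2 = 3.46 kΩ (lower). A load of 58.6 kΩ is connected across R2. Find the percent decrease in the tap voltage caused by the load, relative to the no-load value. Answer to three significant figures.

0.960 %

The divider's output (Thévenin) resistance is R1‖R2 = 568.3 Ω.
Fractional drop under load = R_th/(R_th + R_L) = 568.3 / (568.3 + 58600) = 0.009605.
So the output falls by 0.960 %.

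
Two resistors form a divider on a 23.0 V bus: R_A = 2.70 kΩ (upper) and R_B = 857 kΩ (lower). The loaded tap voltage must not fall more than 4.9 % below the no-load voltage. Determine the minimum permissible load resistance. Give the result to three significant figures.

R_L(min) ≈ 52.2 kΩ

Output resistance R_th = R_A‖R_B = (2.70 × 857)/859.7 = 2.692 kΩ.
The fractional drop is R_th/(R_th + R_L); requiring this ≤ 0.0490 gives R_L ≥ R_th(1/0.0490 − 1) = 2.692 × 19.41 = 52.2 kΩ.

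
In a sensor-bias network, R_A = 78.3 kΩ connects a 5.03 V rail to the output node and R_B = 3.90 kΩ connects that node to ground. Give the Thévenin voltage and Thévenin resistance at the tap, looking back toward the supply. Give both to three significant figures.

V_th is the open-circuit tap voltage: 5.03 × 3.90/(78.3 + 3.90) = 0.239 V.
With the supply zeroed, R_A and R_B appear in parallel from the tap: R_th = R_A‖R_B = (78.3 × 3.90)/82.20 = 3.71 kΩ.

V_th = 0.239 V, R_th = 3.71 kΩ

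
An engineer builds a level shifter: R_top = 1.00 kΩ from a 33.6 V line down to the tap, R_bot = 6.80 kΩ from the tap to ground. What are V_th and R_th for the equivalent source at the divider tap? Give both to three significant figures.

V_th = 29.3 V, R_th = 872 Ω

V_th is the open-circuit tap voltage: 33.6 × 6.80/(1.00 + 6.80) = 29.3 V.
With the supply zeroed, R_top and R_bot appear in parallel from the tap: R_th = R_top‖R_bot = (1.00 × 6.80)/7.800 = 872 Ω.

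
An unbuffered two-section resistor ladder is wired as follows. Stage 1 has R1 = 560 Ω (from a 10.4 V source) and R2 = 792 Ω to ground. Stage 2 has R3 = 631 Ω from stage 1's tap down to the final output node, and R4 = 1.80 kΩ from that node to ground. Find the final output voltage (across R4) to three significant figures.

Stage 2 presents R3+R4 = 2431 Ω as a load on stage 1's tap.
Stage 1's lower leg becomes R2‖(R3+R4) = 597.4 Ω, so V_mid = 10.4 × 597.4/1157 = 5.368 V.
Stage 2 is itself unloaded: V_out = V_mid × R4/(R3+R4) = 5.368 × 1800/2431 = 3.97 V.

V_out ≈ 3.97 V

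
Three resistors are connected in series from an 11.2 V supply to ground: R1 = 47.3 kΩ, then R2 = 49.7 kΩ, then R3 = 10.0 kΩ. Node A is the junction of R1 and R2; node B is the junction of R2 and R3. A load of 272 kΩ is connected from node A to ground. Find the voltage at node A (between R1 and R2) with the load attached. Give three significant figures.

V ≈ 5.70 V

Below node A the series string R2+R3 = 59.70 kΩ sits in parallel with the 272 kΩ load: 48.96 kΩ.
V_A = 11.2 × 48.96/(47.3 + 48.96) = 5.70 V.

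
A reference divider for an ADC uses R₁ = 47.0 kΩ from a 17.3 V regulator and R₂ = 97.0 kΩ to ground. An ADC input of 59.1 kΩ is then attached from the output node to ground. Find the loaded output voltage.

V_out ≈ 7.59 V

The load sits in parallel with R₂: R₂‖R_L = (97.0 × 59.1) / (97.0 + 59.1) = 36.72 kΩ.
V_out = 17.3 × 36.72 / (47.0 + 36.72) = 17.3 × 36.72/83.72 = 7.59 V.
(Unloaded it would have been 11.7 V.)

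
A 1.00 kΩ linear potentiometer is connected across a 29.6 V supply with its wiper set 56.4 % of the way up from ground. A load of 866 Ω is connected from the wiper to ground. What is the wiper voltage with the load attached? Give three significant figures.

V ≈ 13.0 V

The wiper splits the pot into (1−α)R = 436.0 Ω above and αR = 564.0 Ω below.
Lower section ‖ load = 341.6 Ω.
V_wiper = 29.6 × 341.6/(436.0 + 341.6) = 13.0 V.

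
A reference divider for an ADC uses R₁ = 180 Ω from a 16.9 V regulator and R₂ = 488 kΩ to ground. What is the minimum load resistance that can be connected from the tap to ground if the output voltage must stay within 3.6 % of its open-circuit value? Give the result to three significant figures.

R_L(min) ≈ 4.82 kΩ

Output resistance R_th = R₁‖R₂ = (180 × 488000)/488200 = 179.9 Ω.
The fractional drop is R_th/(R_th + R_L); requiring this ≤ 0.0360 gives R_L ≥ R_th(1/0.0360 − 1) = 179.9 × 26.78 = 4.82 kΩ.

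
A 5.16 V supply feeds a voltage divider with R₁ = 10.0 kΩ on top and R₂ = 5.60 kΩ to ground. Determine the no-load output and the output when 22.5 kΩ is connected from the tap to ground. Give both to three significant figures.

Unloaded: 1.85 V; loaded: 1.60 V

Open-circuit: V = 5.16 × 5.60/(10.0 + 5.60) = 1.85 V.
With the load, R₂ becomes R₂‖R_L = 4.484 kΩ, so V = 5.16 × 4.484/14.48 = 1.60 V.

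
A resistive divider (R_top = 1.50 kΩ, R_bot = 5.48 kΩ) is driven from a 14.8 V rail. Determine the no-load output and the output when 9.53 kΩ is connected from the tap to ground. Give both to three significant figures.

Open-circuit: V = 14.8 × 5.48/(1.50 + 5.48) = 11.6 V.
With the load, R_bot becomes R_bot‖R_L = 3.479 kΩ, so V = 14.8 × 3.479/4.979 = 10.3 V.

Unloaded: 11.6 V; loaded: 10.3 V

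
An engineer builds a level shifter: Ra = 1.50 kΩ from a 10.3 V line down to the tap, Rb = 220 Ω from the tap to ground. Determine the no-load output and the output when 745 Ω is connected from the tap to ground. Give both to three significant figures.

Open-circuit: V = 10.3 × 220/(1500 + 220) = 1.32 V.
With the load, Rb becomes Rb‖R_L = 169.8 Ω, so V = 10.3 × 169.8/1670 = 1.05 V.

Unloaded: 1.32 V; loaded: 1.05 V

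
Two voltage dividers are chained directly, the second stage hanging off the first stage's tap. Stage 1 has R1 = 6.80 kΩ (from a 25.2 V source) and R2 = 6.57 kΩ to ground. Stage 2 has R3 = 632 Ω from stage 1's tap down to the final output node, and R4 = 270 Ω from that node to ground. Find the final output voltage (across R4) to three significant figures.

Stage 2 presents R3+R4 = 902.0 Ω as a load on stage 1's tap.
Stage 1's lower leg becomes R2‖(R3+R4) = 793.1 Ω, so V_mid = 25.2 × 793.1/7593 = 2.632 V.
Stage 2 is itself unloaded: V_out = V_mid × R4/(R3+R4) = 2.632 × 270/902.0 = 0.788 V.

V_out ≈ 0.788 V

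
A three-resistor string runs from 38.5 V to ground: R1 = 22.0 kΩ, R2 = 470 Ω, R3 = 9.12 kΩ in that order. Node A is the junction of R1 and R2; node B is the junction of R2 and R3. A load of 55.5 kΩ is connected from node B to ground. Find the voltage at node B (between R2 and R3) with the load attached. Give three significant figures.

V ≈ 9.95 V

At node B, R3 is in parallel with the load: R3‖R_L = 7833 Ω.
Below node A the resistance is R2 + (R3‖R_L) = 8303 Ω, so V_A = 38.5 × 8303/30300 = 10.55 V.
Then V_B = V_A × (R3‖R_L)/(R2 + R3‖R_L) = 10.55 × 7833/8303 = 9.95 V.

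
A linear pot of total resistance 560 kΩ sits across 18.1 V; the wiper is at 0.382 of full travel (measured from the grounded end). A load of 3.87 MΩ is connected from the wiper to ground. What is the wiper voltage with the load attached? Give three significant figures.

The wiper splits the pot into (1−α)R = 346.1 kΩ above and αR = 213.9 kΩ below.
Lower section ‖ load = 202.7 kΩ.
V_wiper = 18.1 × 202.7/(346.1 + 202.7) = 6.69 V.

V ≈ 6.69 V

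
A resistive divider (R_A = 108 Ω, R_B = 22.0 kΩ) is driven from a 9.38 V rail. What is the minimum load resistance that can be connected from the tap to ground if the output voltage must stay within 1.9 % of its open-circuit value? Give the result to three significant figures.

Output resistance R_th = R_A‖R_B = (108 × 22000)/22110 = 107.5 Ω.
The fractional drop is R_th/(R_th + R_L); requiring this ≤ 0.0190 gives R_L ≥ R_th(1/0.0190 − 1) = 107.5 × 51.63 = 5.55 kΩ.

R_L(min) ≈ 5.55 kΩ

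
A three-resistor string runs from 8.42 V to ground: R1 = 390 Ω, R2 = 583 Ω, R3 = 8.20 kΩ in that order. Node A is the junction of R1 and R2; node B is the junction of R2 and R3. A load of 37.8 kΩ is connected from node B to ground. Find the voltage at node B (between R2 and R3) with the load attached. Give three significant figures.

At node B, R3 is in parallel with the load: R3‖R_L = 6738 Ω.
Below node A the resistance is R2 + (R3‖R_L) = 7321 Ω, so V_A = 8.42 × 7321/7711 = 7.994 V.
Then V_B = V_A × (R3‖R_L)/(R2 + R3‖R_L) = 7.994 × 6738/7321 = 7.36 V.

V ≈ 7.36 V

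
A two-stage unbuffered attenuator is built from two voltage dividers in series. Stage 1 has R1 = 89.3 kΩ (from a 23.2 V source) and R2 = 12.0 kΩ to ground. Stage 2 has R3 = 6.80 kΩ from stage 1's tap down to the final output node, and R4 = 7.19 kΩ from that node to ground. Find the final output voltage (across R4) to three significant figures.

V_out ≈ 0.804 V

Stage 2 presents R3+R4 = 13.99 kΩ as a load on stage 1's tap.
Stage 1's lower leg becomes R2‖(R3+R4) = 6.459 kΩ, so V_mid = 23.2 × 6.459/95.76 = 1.565 V.
Stage 2 is itself unloaded: V_out = V_mid × R4/(R3+R4) = 1.565 × 7.19/13.99 = 0.804 V.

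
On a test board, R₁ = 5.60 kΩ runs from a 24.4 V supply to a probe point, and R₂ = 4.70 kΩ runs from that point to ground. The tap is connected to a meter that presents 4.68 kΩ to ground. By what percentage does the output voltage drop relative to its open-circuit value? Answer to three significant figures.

Unloaded V = 24.4 × 4.70/10.30 = 11.13 V.
Loaded: R₂‖R_L = 2.345 kΩ, giving V = 24.4 × 2.345/7.945 = 7.202 V.
Drop = (11.13 − 7.202) / 11.13 = 35.3 %.

35.3 %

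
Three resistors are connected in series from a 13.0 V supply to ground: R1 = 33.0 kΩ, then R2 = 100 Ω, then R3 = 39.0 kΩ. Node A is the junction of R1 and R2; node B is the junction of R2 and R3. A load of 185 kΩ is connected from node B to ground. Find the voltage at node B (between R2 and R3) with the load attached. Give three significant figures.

At node B, R3 is in parallel with the load: R3‖R_L = 32210 Ω.
Below node A the resistance is R2 + (R3‖R_L) = 32310 Ω, so V_A = 13.0 × 32310/65310 = 6.431 V.
Then V_B = V_A × (R3‖R_L)/(R2 + R3‖R_L) = 6.431 × 32210/32310 = 6.41 V.

V ≈ 6.41 V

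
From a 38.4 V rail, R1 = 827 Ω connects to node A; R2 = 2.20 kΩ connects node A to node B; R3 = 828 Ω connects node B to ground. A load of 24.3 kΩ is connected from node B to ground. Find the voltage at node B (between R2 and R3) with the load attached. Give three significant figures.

V ≈ 8.03 V

At node B, R3 is in parallel with the load: R3‖R_L = 800.7 Ω.
Below node A the resistance is R2 + (R3‖R_L) = 3001 Ω, so V_A = 38.4 × 3001/3828 = 30.10 V.
Then V_B = V_A × (R3‖R_L)/(R2 + R3‖R_L) = 30.10 × 800.7/3001 = 8.03 V.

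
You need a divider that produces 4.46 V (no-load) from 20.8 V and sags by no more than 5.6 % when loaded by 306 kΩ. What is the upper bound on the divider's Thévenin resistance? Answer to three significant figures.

R_th ≤ 18.2 kΩ

Loading drop = R_th/(R_th + R_L) ≤ 0.0560, so R_th ≤ R_L · ε/(1−ε) = 306 kΩ × 0.0560/0.9440 = 18.2 kΩ.
(Any R1, R2 with R2/(R1+R2) = 0.214 and R1‖R2 ≤ 18.2 kΩ will meet the spec.)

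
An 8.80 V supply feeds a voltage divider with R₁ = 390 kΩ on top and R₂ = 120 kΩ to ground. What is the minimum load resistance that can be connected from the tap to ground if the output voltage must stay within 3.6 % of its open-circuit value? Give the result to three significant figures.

Output resistance R_th = R₁‖R₂ = (390 × 120)/510.0 = 91.76 kΩ.
The fractional drop is R_th/(R_th + R_L); requiring this ≤ 0.0360 gives R_L ≥ R_th(1/0.0360 − 1) = 91.76 × 26.78 = 2.46 MΩ.

R_L(min) ≈ 2.46 MΩ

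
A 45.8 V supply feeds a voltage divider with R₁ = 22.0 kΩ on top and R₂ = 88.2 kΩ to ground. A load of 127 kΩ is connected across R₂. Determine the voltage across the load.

V_out ≈ 32.2 V

The load sits in parallel with R₂: R₂‖R_L = (88.2 × 127) / (88.2 + 127) = 52.05 kΩ.
V_out = 45.8 × 52.05 / (22.0 + 52.05) = 45.8 × 52.05/74.05 = 32.2 V.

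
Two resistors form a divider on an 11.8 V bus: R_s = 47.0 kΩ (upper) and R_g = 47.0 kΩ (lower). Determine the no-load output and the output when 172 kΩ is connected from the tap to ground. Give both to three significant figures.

Unloaded: 5.90 V; loaded: 5.19 V

Open-circuit: V = 11.8 × 47.0/(47.0 + 47.0) = 5.90 V.
With the load, R_g becomes R_g‖R_L = 36.91 kΩ, so V = 11.8 × 36.91/83.91 = 5.19 V.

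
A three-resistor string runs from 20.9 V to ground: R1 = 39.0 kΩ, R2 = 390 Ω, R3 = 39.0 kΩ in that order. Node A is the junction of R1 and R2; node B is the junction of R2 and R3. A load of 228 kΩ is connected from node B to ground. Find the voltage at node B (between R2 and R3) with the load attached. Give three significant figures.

V ≈ 9.58 V

At node B, R3 is in parallel with the load: R3‖R_L = 33300 Ω.
Below node A the resistance is R2 + (R3‖R_L) = 33690 Ω, so V_A = 20.9 × 33690/72690 = 9.687 V.
Then V_B = V_A × (R3‖R_L)/(R2 + R3‖R_L) = 9.687 × 33300/33690 = 9.58 V.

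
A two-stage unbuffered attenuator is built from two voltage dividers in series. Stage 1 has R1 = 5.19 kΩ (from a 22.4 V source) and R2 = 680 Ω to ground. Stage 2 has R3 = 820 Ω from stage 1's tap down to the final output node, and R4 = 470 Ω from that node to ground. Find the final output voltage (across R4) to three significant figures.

Stage 2 presents R3+R4 = 1290 Ω as a load on stage 1's tap.
Stage 1's lower leg becomes R2‖(R3+R4) = 445.3 Ω, so V_mid = 22.4 × 445.3/5635 = 1.770 V.
Stage 2 is itself unloaded: V_out = V_mid × R4/(R3+R4) = 1.770 × 470/1290 = 0.645 V.

V_out ≈ 0.645 V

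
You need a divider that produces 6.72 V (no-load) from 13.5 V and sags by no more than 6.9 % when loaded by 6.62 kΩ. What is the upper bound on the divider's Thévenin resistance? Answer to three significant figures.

R_th ≤ 491 Ω

Loading drop = R_th/(R_th + R_L) ≤ 0.0690, so R_th ≤ R_L · ε/(1−ε) = 6.62 kΩ × 0.0690/0.9310 = 491 Ω.
(Any R1, R2 with R2/(R1+R2) = 0.498 and R1‖R2 ≤ 491 Ω will meet the spec.)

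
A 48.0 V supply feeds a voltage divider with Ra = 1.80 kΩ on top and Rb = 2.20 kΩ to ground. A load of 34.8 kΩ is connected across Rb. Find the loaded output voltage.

The load sits in parallel with Rb: Rb‖R_L = (2.20 × 34.8) / (2.20 + 34.8) = 2.069 kΩ.
V_out = 48.0 × 2.069 / (1.80 + 2.069) = 48.0 × 2.069/3.869 = 25.7 V.
(Unloaded it would have been 26.4 V.)

V_out ≈ 25.7 V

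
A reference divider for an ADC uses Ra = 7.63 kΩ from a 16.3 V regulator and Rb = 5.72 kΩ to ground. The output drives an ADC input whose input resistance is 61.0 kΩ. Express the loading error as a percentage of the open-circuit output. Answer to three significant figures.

5.09 %

The divider's output (Thévenin) resistance is Ra‖Rb = 3.269 kΩ.
Fractional drop under load = R_th/(R_th + R_L) = 3.269 / (3.269 + 61.0) = 0.05087.
So the output falls by 5.09 %.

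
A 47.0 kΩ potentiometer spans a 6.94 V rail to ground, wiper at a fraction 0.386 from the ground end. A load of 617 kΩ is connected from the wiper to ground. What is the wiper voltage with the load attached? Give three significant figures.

V ≈ 2.63 V

The wiper splits the pot into (1−α)R = 28.86 kΩ above and αR = 18.14 kΩ below.
Lower section ‖ load = 17.62 kΩ.
V_wiper = 6.94 × 17.62/(28.86 + 17.62) = 2.63 V.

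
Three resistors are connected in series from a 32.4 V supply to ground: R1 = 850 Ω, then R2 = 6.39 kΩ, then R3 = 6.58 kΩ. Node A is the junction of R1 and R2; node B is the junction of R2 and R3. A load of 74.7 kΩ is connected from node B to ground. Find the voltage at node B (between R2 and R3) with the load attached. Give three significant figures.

V ≈ 14.7 V

At node B, R3 is in parallel with the load: R3‖R_L = 6047 Ω.
Below node A the resistance is R2 + (R3‖R_L) = 12440 Ω, so V_A = 32.4 × 12440/13290 = 30.33 V.
Then V_B = V_A × (R3‖R_L)/(R2 + R3‖R_L) = 30.33 × 6047/12440 = 14.7 V.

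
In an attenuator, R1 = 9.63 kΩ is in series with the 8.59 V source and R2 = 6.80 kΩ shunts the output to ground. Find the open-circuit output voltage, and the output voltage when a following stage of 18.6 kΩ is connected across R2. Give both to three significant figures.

Unloaded: 3.56 V; loaded: 2.93 V

Open-circuit: V = 8.59 × 6.80/(9.63 + 6.80) = 3.56 V.
With the load, R2 becomes R2‖R_L = 4.980 kΩ, so V = 8.59 × 4.980/14.61 = 2.93 V.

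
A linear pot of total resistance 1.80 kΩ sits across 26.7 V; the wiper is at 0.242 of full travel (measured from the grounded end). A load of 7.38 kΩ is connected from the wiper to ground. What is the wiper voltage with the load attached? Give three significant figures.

The wiper splits the pot into (1−α)R = 1364 Ω above and αR = 435.6 Ω below.
Lower section ‖ load = 411.3 Ω.
V_wiper = 26.7 × 411.3/(1364 + 411.3) = 6.18 V.

V ≈ 6.18 V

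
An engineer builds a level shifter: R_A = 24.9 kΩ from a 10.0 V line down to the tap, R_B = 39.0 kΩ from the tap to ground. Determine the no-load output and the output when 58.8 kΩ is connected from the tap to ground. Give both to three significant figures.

Open-circuit: V = 10.0 × 39.0/(24.9 + 39.0) = 6.10 V.
With the load, R_B becomes R_B‖R_L = 23.45 kΩ, so V = 10.0 × 23.45/48.35 = 4.85 V.

Unloaded: 6.10 V; loaded: 4.85 V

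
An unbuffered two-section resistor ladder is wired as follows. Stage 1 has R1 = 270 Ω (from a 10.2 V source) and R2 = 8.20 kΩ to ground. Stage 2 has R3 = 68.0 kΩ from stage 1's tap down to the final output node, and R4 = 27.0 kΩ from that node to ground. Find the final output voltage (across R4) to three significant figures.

Stage 2 presents R3+R4 = 95000 Ω as a load on stage 1's tap.
Stage 1's lower leg becomes R2‖(R3+R4) = 7548 Ω, so V_mid = 10.2 × 7548/7818 = 9.848 V.
Stage 2 is itself unloaded: V_out = V_mid × R4/(R3+R4) = 9.848 × 27000/95000 = 2.80 V.

V_out ≈ 2.80 V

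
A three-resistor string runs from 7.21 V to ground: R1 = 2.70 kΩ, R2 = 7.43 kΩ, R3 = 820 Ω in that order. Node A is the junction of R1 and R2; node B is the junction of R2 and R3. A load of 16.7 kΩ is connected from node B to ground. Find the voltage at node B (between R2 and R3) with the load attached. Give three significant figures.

At node B, R3 is in parallel with the load: R3‖R_L = 781.6 Ω.
Below node A the resistance is R2 + (R3‖R_L) = 8212 Ω, so V_A = 7.21 × 8212/10910 = 5.426 V.
Then V_B = V_A × (R3‖R_L)/(R2 + R3‖R_L) = 5.426 × 781.6/8212 = 0.516 V.

V ≈ 0.516 V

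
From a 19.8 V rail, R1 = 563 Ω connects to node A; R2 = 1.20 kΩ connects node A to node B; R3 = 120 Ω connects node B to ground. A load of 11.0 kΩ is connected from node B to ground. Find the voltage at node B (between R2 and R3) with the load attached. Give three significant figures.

V ≈ 1.25 V

At node B, R3 is in parallel with the load: R3‖R_L = 118.7 Ω.
Below node A the resistance is R2 + (R3‖R_L) = 1319 Ω, so V_A = 19.8 × 1319/1882 = 13.88 V.
Then V_B = V_A × (R3‖R_L)/(R2 + R3‖R_L) = 13.88 × 118.7/1319 = 1.25 V.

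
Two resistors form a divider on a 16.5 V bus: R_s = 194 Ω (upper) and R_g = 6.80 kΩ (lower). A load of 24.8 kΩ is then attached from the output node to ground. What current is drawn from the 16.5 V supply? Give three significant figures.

R_g‖R_L = 5337 Ω, so the source sees R_s + R_g‖R_L = 5531 Ω.
I = 16.5 V / 5531 Ω = 2.98 mA.

I ≈ 2.98 mA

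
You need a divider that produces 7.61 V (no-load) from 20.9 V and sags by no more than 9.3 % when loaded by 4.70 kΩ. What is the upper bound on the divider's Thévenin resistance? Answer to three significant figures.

Loading drop = R_th/(R_th + R_L) ≤ 0.0930, so R_th ≤ R_L · ε/(1−ε) = 4.70 kΩ × 0.0930/0.9070 = 482 Ω.

R_th ≤ 482 Ω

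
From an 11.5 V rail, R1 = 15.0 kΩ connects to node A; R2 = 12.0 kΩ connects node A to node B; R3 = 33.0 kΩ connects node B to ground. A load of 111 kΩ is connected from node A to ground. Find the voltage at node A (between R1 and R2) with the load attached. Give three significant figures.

V ≈ 7.83 V

Below node A the series string R2+R3 = 45.00 kΩ sits in parallel with the 111 kΩ load: 32.02 kΩ.
V_A = 11.5 × 32.02/(15.0 + 32.02) = 7.83 V.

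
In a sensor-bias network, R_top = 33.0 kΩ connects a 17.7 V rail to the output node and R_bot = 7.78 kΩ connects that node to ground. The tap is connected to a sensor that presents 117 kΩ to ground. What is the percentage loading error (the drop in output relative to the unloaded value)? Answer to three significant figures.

5.11 %

The divider's output (Thévenin) resistance is R_top‖R_bot = 6.296 kΩ.
Fractional drop under load = R_th/(R_th + R_L) = 6.296 / (6.296 + 117) = 0.05106.
So the output falls by 5.11 %.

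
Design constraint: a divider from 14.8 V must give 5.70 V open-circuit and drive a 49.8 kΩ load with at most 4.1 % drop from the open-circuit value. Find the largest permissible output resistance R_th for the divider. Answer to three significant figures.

R_th ≤ 2.13 kΩ

Loading drop = R_th/(R_th + R_L) ≤ 0.0410, so R_th ≤ R_L · ε/(1−ε) = 49.8 kΩ × 0.0410/0.9590 = 2.13 kΩ.
(Any R1, R2 with R2/(R1+R2) = 0.385 and R1‖R2 ≤ 2.13 kΩ will meet the spec.)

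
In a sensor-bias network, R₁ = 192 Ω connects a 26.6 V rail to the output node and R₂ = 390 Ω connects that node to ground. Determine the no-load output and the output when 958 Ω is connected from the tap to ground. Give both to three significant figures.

Open-circuit: V = 26.6 × 390/(192 + 390) = 17.8 V.
With the load, R₂ becomes R₂‖R_L = 277.2 Ω, so V = 26.6 × 277.2/469.2 = 15.7 V.

Unloaded: 17.8 V; loaded: 15.7 V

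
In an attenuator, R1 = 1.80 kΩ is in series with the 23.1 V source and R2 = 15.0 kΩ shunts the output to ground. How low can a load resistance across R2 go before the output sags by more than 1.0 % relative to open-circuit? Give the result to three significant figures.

Output resistance R_th = R1‖R2 = (1.80 × 15.0)/16.80 = 1.607 kΩ.
The fractional drop is R_th/(R_th + R_L); requiring this ≤ 0.0100 gives R_L ≥ R_th(1/0.0100 − 1) = 1.607 × 99.00 = 159 kΩ.

R_L(min) ≈ 159 kΩ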